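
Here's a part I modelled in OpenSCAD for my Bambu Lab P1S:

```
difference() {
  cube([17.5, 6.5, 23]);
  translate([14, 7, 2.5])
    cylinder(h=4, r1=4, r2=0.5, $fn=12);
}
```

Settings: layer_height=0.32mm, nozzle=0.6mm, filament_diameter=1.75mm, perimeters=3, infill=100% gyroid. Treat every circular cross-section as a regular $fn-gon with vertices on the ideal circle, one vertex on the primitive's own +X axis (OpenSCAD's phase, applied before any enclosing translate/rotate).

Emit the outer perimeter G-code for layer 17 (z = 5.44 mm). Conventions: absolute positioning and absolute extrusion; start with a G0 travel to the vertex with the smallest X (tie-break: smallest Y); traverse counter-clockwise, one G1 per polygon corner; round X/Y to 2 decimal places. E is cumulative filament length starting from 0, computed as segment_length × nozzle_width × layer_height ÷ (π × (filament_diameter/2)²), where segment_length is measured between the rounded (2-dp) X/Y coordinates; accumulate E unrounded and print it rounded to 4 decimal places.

G0 X0.00 Y0.00 Z5.44
G1 X17.50 Y0.00 E1.3969
G1 X17.50 Y6.50 E1.9158
G1 X15.29 Y6.50 E2.0922
G1 X15.24 Y6.29 E2.1094
G1 X14.71 Y5.76 E2.1693
G1 X14.00 Y5.57 E2.2279
G1 X13.29 Y5.76 E2.2866
G1 X12.76 Y6.29 E2.3464
G1 X12.71 Y6.50 E2.3637
G1 X0.00 Y6.50 E3.3782
G1 X0.00 Y0.00 E3.8971

At z = 5.44 mm: the cube (footprint 17.5×6.5) is included at this height; the cone at (14, 7) (r1=4→r2=0.5) has section circumradius 1.427 here — a regular 12-gon; After the difference (first − rest): starting from the 17.5×6.5 cube, the cone at (14, 7) partially overlaps it — only the 1.70 mm² overlap (of its 6.11 mm²) is removed, clipping the outline — 1 connected region. The outline is a single polygon with 11 vertices. Extrusion per mm of travel: 0.6 × 0.32 / (π × 0.875²) = 0.079824. Accumulating E over each segment gives final E = 3.8971.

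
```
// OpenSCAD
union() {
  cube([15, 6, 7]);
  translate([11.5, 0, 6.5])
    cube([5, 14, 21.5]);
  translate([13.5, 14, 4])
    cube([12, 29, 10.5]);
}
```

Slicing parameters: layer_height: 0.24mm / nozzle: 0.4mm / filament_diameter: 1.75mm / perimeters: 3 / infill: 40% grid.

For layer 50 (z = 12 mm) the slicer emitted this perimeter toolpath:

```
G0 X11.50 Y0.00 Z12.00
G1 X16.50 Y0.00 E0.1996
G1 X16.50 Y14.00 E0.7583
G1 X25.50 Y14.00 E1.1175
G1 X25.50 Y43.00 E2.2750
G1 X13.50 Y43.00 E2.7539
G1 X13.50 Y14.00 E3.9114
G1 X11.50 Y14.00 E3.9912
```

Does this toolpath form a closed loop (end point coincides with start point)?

Start point (G0): (11.50, 0.00). End point (last G1): the path does not return to the start — open.

no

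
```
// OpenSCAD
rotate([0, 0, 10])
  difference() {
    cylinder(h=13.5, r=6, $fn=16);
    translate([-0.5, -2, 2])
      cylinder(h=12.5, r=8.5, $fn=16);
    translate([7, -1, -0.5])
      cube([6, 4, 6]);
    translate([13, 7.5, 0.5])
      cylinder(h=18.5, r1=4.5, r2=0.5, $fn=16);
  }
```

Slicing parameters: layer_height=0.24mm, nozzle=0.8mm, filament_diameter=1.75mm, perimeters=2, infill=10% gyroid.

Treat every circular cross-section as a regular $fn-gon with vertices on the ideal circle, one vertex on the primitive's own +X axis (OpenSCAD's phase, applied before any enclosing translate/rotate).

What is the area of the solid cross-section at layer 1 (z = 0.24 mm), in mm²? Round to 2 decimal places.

At z = 0.24 mm: the r=6 cylinder contributes a regular 16-gon of circumradius 6 (area = (16/2)·6.000²·sin(360°/16) = 110.21 mm²); the cylinder at (-0.5, -2) does not reach this height (z outside [2, 14.5]); the cube at (7, -1) (footprint 6×4) is included at this height (area 24.00 mm²); the cone at (13, 7.5) does not reach this height (z outside [0.5, 19]); After the difference (first − rest): starting from the r=6 cylinder (110.21 mm²), the 6×4 cube at (7, -1) misses the remaining region (no effect) — area = 110.21 mm²; (whole slice rotated 10° about Z — lengths, areas and connectivity unchanged). Overall, the cross-section is a single solid region. Net area = 110.21 mm².

110.21 mm²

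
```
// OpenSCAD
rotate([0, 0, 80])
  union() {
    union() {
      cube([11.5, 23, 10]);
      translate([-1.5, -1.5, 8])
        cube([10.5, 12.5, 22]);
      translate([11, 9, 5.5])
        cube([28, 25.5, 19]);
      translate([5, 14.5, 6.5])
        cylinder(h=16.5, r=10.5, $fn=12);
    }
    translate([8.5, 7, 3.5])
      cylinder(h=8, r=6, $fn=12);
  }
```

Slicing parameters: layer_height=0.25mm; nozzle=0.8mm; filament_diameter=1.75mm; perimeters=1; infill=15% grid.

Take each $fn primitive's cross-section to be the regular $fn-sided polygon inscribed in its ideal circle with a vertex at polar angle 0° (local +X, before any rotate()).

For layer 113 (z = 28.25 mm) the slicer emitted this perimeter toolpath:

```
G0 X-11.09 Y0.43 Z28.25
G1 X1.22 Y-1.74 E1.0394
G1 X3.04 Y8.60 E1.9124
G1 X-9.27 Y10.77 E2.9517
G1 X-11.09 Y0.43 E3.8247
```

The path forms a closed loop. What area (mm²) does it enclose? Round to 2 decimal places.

Apply the shoelace formula to the sequence of (X, Y) vertices; enclosed area = 131.23 mm².

131.23 mm²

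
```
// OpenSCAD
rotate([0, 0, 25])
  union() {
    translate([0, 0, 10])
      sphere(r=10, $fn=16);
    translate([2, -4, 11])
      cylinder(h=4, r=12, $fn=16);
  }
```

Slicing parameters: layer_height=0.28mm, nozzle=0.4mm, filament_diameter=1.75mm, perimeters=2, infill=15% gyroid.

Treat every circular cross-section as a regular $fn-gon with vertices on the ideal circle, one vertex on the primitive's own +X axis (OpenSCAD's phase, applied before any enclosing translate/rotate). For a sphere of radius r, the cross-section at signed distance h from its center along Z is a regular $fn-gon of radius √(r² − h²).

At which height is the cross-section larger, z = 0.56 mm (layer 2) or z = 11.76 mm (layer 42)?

Layer 2 (z = 0.56): the r=10 sphere contributes a regular 16-gon of circumradius √(10²−9.44²) = 3.299 (area = (16/2)·3.299²·sin(360°/16) = 33.33 mm²); the cylinder at (2, -4) does not reach this height (z outside [11, 15]); Taking the union: only the r=10 sphere is present, so the union is just that shape — area = 33.33 mm²; (whole slice rotated 25° about Z — lengths, areas and connectivity unchanged). So its area = 33.33 mm². Layer 42 (z = 11.76): the r=10 sphere slices to a regular 16-gon of circumradius 9.844 (√(r²−h²) with h=1.76 from center) (area = (16/2)·9.844²·sin(360°/16) = 296.66 mm²); the r=12 cylinder at (2, -4) contributes a regular 16-gon of circumradius 12 (area = (16/2)·12.000²·sin(360°/16) = 440.85 mm²); Merging all regions: the regions partially overlap — summed areas 737.51 mm² minus the doubly-counted overlap 261.68 mm² gives 475.84 mm² — area = 475.84 mm²; (rotated 25° about Z; rotation is an isometry so areas/perimeters/island counts are preserved). So its area = 475.84 mm². Layer 42 is larger (475.84 vs 33.33 mm²).

layer 42 (z = 11.76 mm)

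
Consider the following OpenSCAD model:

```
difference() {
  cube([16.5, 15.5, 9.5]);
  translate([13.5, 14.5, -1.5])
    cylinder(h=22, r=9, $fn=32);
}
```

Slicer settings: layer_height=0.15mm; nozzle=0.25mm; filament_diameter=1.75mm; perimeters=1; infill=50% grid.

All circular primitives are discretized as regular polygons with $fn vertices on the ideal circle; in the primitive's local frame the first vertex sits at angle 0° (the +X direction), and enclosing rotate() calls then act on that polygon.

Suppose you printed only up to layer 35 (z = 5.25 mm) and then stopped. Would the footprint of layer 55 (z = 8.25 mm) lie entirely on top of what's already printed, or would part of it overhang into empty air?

Compare the two slices. At z = 5.25: the 16.5×15.5 cube contributes its full rectangle (area 255.75 mm²); the r=9 cylinder at (13.5, 14.5) contributes a regular 32-gon of circumradius 9 (area = (32/2)·9.000²·sin(360°/32) = 252.84 mm²); Taking the first minus the rest: starting from the 16.5×15.5 cube (255.75 mm²), the r=9 cylinder at (13.5, 14.5) partially overlaps it — only the 101.56 mm² overlap (of its 252.84 mm²) is removed, clipping the outline — area = 154.19 mm². At z = 8.25: the 16.5×15.5 cube contributes its full rectangle (area 255.75 mm²); the cylinder at (13.5, 14.5): section is a regular 32-gon, circumradius r=9 (area = (32/2)·9.000²·sin(360°/32) = 252.84 mm²); After the difference (first − rest): starting from the 16.5×15.5 cube (255.75 mm²), the r=9 cylinder at (13.5, 14.5) partially overlaps it — only the 101.56 mm² overlap (of its 252.84 mm²) is removed, clipping the outline — area = 154.19 mm². Checking containment: the cross-section at z = 8.25 is a subset of the cross-section at z = 5.25.

entirely on top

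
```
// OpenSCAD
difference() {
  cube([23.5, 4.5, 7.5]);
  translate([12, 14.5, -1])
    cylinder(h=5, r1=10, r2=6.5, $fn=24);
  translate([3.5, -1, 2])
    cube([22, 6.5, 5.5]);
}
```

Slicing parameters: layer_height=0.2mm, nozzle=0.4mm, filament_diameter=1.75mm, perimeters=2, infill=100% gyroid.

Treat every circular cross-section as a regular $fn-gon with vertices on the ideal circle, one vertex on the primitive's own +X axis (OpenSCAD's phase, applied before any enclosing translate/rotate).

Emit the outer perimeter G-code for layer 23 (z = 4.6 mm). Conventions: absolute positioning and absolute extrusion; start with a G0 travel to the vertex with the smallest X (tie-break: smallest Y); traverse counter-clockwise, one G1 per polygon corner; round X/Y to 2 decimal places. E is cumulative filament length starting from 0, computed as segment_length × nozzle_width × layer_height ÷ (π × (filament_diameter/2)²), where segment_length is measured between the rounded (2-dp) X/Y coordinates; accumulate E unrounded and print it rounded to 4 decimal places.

G0 X0.00 Y0.00 Z4.60
G1 X3.50 Y0.00 E0.1164
G1 X3.50 Y4.50 E0.2661
G1 X0.00 Y4.50 E0.3825
G1 X0.00 Y0.00 E0.5322

At z = 4.6 mm: the cube is present — its section is the full 23.5×4.5 rectangle; the cone at (12, 14.5) is not intersected at this z (z outside [-1, 4]); the 22×6.5 cube at (3.5, -1) contributes its full rectangle; Subtracting the remaining from the first: starting from the 23.5×4.5 cube, the 22×6.5 cube at (3.5, -1) partially overlaps it — only the 90.00 mm² overlap (of its 143.00 mm²) is removed, clipping the outline — 1 connected region. The outline is a single polygon with 4 vertices. Extrusion per mm of travel: 0.4 × 0.2 / (π × 0.875²) = 0.033260. Accumulating E over each segment gives final E = 0.5322.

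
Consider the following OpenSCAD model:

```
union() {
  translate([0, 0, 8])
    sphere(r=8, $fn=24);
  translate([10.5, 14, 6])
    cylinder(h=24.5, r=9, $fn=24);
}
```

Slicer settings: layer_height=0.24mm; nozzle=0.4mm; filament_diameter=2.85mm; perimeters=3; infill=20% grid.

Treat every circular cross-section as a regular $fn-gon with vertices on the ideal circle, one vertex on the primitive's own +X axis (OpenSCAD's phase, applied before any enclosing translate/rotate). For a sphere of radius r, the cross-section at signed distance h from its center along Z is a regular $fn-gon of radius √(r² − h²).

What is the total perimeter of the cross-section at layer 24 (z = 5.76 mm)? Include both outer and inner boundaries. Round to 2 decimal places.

48.12 mm

At z = 5.76 mm: the r=8 sphere contributes a regular 24-gon of circumradius √(8²−2.24²) = 7.680 (perimeter = 2·24·7.680·sin(180°/24) = 48.12 mm); the cylinder at (10.5, 14) is absent (z outside [6, 30.5]); Combining (union): only the r=8 sphere is present, so the union is just that shape — boundary = 48.12 mm. Overall, the cross-section is a single solid region. Total boundary length (outer) = 48.12 mm.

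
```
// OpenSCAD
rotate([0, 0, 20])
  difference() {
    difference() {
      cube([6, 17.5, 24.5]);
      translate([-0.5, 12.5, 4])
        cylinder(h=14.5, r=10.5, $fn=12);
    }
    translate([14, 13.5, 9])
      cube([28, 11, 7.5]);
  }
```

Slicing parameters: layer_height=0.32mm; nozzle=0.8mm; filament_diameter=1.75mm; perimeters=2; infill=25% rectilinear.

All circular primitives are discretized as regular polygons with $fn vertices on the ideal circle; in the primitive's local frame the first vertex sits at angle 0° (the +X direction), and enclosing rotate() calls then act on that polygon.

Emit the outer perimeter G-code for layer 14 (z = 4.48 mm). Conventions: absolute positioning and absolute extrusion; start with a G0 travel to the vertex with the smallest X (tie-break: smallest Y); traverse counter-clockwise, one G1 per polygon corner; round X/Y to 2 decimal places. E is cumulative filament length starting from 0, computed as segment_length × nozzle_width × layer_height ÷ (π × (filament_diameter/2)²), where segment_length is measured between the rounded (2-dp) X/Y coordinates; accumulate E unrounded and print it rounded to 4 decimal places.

G0 X-0.73 Y2.01 Z4.48
G1 X0.00 Y0.00 E0.2276
G1 X5.64 Y2.05 E0.8663
G1 X4.05 Y6.43 E1.3622
G1 X3.30 Y4.83 E1.5503
G1 X-0.73 Y2.01 E2.0738

At z = 4.48 mm: the cube (footprint 6×17.5) is included at this height; the cylinder at (-0.5, 12.5): section is a regular 12-gon, circumradius r=10.5; Subtracting the remaining from the first: starting from the 6×17.5 cube, the r=10.5 cylinder at (-0.5, 12.5) partially overlaps it — only the 86.80 mm² overlap (of its 330.75 mm²) is removed, clipping the outline — 1 connected region; the cube at (14, 13.5) is not intersected at this z (z outside [9, 16.5]); Subtracting the remaining from the first: none of the subtracted shapes is present at this height, so that combined region is unchanged — 1 connected region; (whole slice rotated 20° about Z — lengths, areas and connectivity unchanged). The outline is a single polygon with 5 vertices. Extrusion per mm of travel: 0.8 × 0.32 / (π × 0.875²) = 0.106432. Accumulating E over each segment gives final E = 2.0738.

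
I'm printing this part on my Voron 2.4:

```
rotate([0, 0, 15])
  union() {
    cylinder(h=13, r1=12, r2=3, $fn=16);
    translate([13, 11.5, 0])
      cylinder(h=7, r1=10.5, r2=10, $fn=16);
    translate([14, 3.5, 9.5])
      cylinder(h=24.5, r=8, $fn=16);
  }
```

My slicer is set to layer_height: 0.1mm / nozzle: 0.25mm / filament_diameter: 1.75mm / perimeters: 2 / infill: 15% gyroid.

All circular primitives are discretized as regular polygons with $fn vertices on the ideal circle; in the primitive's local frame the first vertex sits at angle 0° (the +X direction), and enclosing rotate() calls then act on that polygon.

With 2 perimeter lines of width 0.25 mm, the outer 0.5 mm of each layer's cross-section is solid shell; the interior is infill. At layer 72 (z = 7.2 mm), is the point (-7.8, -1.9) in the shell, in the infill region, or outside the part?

outside

At z = 7.2 mm: the cone contributes a regular 16-gon of circumradius 7.015 (interpolated between r1=12 and r2=3 at t=0.554); the cone at (13, 11.5) is not intersected at this z (z outside [0, 7]); the cylinder at (14, 3.5) is absent (z outside [9.5, 34]); Merging all regions: only the cone is present, so the union is just that shape — 1 connected region; (rotated 15° about Z; rotation is an isometry so areas/perimeters/island counts are preserved). Overall, the cross-section is a single solid region. Undo the 15° rotation: the query point maps to (-8.026, 0.184) in the un-rotated model frame. The nearest boundary edge runs (-6.48, 2.68)→(-7.02, 0.00); distance from the point to it = 1.03 mm. The point is not inside any of the regions above, so it lies outside the cross-section (1.03 mm from the nearest boundary).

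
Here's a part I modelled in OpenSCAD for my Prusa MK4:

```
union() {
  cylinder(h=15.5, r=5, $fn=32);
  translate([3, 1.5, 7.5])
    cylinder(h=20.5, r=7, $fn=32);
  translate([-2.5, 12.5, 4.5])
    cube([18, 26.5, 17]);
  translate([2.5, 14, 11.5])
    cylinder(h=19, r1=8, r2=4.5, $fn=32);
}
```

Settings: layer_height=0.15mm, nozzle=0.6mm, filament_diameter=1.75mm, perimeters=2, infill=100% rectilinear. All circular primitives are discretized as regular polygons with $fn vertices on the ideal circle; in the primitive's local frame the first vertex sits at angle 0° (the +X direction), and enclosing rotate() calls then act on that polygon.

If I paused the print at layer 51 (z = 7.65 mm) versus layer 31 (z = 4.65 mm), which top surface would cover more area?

layer 51 (z = 7.65 mm)

Layer 51 (z = 7.65): the r=5 cylinder contributes a regular 32-gon of circumradius 5 (area = (32/2)·5.000²·sin(360°/32) = 78.04 mm²); the cylinder at (3, 1.5): section is a regular 32-gon, circumradius r=7 (area = (32/2)·7.000²·sin(360°/32) = 152.95 mm²); the cube at (-2.5, 12.5) (footprint 18×26.5) is included at this height (area 477.00 mm²); the cone at (2.5, 14) is not intersected at this z (z outside [11.5, 30.5]); Taking the union: the regions partially overlap — summed areas 707.99 mm² minus the doubly-counted overlap 68.33 mm² gives 639.65 mm² — area = 639.65 mm². So its area = 639.65 mm². Layer 31 (z = 4.65): the r=5 cylinder contributes a regular 32-gon of circumradius 5 (area = (32/2)·5.000²·sin(360°/32) = 78.04 mm²); the cylinder at (3, 1.5) is absent (z outside [7.5, 28]); the 18×26.5 cube at (-2.5, 12.5) contributes its full rectangle (area 477.00 mm²); the cone at (2.5, 14) does not reach this height (z outside [11.5, 30.5]); Taking the union: the 2 present regions are separate (no shared area or edge), so areas and boundary lengths simply add and each stays a separate island — area = 555.04 mm². So its area = 555.04 mm². Layer 51 is larger (639.65 vs 555.04 mm²).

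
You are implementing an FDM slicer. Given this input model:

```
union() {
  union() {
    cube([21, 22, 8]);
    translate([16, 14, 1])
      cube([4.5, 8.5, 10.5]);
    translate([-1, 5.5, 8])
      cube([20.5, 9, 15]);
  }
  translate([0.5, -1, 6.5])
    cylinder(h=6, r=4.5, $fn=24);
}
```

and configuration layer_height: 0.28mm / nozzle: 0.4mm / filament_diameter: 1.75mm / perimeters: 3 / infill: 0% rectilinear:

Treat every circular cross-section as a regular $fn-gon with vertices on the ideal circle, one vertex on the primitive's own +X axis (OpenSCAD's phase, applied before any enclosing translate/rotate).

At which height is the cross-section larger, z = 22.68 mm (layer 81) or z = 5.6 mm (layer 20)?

Layer 81 (z = 22.68): the cube is not intersected at this z (z outside [0, 8]); the cube at (16, 14) is absent (z outside [1, 11.5]); the 20.5×9 cube at (-1, 5.5) contributes its full rectangle (area 184.50 mm²); Taking the union: only the 20.5×9 cube at (-1, 5.5) is present, so the union is just that shape — area = 184.50 mm²; the cylinder at (0.5, -1) does not reach this height (z outside [6.5, 12.5]); Taking the union: only the result so far is present, so the union is just that shape — area = 184.50 mm². So its area = 184.50 mm². Layer 20 (z = 5.6): the cube (footprint 21×22) is included at this height (area 462.00 mm²); the 4.5×8.5 cube at (16, 14) contributes its full rectangle (area 38.25 mm²); the cube at (-1, 5.5) is not intersected at this z (z outside [8, 23]); Taking the union: the regions partially overlap — summed areas 500.25 mm² minus the doubly-counted overlap 36.00 mm² gives 464.25 mm² — area = 464.25 mm²; the cylinder at (0.5, -1) does not reach this height (z outside [6.5, 12.5]); Merging all regions: only that combined region is present, so the union is just that shape — area = 464.25 mm². So its area = 464.25 mm². Layer 20 is larger (464.25 vs 184.50 mm²).

layer 20 (z = 5.6 mm)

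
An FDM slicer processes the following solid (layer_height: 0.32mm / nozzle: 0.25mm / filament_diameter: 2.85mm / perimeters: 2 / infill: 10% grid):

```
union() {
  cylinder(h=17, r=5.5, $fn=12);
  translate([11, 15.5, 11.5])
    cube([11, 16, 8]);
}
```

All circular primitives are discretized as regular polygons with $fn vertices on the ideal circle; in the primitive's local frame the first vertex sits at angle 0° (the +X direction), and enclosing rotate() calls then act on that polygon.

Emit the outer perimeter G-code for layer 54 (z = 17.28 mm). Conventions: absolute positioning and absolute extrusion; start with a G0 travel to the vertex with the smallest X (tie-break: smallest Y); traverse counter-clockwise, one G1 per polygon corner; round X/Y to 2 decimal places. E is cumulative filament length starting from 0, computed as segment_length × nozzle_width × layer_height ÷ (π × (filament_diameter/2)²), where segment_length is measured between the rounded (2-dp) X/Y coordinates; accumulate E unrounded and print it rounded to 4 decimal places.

G0 X11.00 Y15.50 Z17.28
G1 X22.00 Y15.50 E0.1379
G1 X22.00 Y31.50 E0.3386
G1 X11.00 Y31.50 E0.4765
G1 X11.00 Y15.50 E0.6772

At z = 17.28 mm: the cylinder does not reach this height (z outside [0, 17]); the 11×16 cube at (11, 15.5) contributes its full rectangle; Merging all regions: only the 11×16 cube at (11, 15.5) is present, so the union is just that shape — 1 connected region. The outline is a single polygon with 4 vertices. Extrusion per mm of travel: 0.25 × 0.32 / (π × 1.425²) = 0.012540. Accumulating E over each segment gives final E = 0.6772.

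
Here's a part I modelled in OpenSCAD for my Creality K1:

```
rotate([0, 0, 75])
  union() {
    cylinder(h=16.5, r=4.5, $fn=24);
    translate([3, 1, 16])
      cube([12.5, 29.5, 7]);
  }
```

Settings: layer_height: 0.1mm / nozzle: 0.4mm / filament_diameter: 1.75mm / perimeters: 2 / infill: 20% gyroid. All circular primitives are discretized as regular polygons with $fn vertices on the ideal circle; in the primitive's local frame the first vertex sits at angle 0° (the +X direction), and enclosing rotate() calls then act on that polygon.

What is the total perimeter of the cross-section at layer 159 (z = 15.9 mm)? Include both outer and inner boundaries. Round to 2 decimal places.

28.19 mm

At z = 15.9 mm: the cylinder: section is a regular 24-gon, circumradius r=4.5 (perimeter = 2·24·4.500·sin(180°/24) = 28.19 mm); the cube at (3, 1) is not intersected at this z (z outside [16, 23]); Taking the union: only the r=4.5 cylinder is present, so the union is just that shape — boundary = 28.19 mm; (whole slice rotated 75° about Z — lengths, areas and connectivity unchanged). Overall, the cross-section is a single solid region. Total boundary length (outer) = 28.19 mm.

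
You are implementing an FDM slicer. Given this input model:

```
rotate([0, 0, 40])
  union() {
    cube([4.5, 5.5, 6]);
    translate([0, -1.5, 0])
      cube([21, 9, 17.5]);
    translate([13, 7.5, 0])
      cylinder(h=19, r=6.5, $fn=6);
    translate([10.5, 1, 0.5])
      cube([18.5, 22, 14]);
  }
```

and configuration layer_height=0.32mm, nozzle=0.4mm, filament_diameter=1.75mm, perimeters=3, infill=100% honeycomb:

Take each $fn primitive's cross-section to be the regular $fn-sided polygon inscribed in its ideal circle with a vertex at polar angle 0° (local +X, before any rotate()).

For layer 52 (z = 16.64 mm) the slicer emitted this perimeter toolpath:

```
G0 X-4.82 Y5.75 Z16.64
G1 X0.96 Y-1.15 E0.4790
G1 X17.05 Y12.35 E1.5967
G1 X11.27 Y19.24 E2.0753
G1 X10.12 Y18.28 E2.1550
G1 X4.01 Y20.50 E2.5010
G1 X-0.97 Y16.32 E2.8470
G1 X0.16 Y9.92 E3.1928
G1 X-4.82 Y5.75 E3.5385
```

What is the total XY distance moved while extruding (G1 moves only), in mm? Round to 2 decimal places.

Sum the Euclidean lengths of each G1 segment: total = 66.49 mm.

66.49 mm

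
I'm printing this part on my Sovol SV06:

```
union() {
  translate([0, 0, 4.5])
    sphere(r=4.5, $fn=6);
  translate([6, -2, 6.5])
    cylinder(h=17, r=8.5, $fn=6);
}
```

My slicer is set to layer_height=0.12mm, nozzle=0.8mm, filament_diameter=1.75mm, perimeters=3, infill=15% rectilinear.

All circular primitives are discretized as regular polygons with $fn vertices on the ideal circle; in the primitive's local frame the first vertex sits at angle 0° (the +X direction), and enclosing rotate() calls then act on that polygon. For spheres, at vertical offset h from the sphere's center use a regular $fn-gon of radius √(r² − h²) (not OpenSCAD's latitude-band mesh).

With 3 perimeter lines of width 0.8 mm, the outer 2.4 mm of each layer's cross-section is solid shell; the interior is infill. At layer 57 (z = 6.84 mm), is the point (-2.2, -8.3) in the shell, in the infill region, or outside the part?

At z = 6.84 mm: the r=4.5 sphere slices to a regular 6-gon of circumradius 3.844 (√(r²−h²) with h=2.34 from center); the r=8.5 cylinder at (6, -2) gives a regular 6-gon of circumradius 8.5 (constant along its height); Taking the union: the regions partially overlap (shared area 27.13 mm²), so overlapping operands fuse into one piece — 1 connected region. Overall, the cross-section is a single solid region. The nearest boundary edge runs (1.75, -9.36)→(-1.73, -3.33); distance from the point to it = 2.89 mm. The point is not inside any of the regions above, so it lies outside the cross-section (2.89 mm from the nearest boundary).

outside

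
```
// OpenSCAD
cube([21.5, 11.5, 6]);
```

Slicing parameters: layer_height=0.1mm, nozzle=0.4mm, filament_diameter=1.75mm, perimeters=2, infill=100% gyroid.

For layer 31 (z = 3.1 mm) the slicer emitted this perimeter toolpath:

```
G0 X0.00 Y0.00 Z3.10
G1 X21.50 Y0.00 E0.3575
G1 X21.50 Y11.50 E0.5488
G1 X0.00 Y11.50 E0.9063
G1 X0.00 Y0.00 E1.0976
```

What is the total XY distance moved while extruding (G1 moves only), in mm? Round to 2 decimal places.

Sum the Euclidean lengths of each G1 segment: total = 66.00 mm.

66.00 mm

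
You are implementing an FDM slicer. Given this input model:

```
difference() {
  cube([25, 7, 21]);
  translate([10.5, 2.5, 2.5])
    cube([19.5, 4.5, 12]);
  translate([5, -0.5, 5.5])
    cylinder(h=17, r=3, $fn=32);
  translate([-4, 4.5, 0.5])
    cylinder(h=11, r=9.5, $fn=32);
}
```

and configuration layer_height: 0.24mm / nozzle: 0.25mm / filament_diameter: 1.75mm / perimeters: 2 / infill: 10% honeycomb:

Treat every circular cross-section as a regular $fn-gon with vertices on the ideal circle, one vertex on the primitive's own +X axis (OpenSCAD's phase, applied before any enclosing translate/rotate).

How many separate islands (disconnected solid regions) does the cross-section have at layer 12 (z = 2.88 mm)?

At z = 2.88 mm: the 25×7 cube contributes its full rectangle; the cube at (10.5, 2.5) (footprint 19.5×4.5) is included at this height; the cylinder at (5, -0.5) is not intersected at this z (z outside [5.5, 22.5]); the r=9.5 cylinder at (-4, 4.5) gives a regular 32-gon of circumradius 9.5 (constant along its height); After the difference (first − rest): starting from the 25×7 cube, the 19.5×4.5 cube at (10.5, 2.5) partially overlaps it — only the 65.25 mm² overlap (of its 87.75 mm²) is removed, clipping the outline; the r=9.5 cylinder at (-4, 4.5) partially overlaps it — only the 36.35 mm² overlap (of its 281.71 mm²) is removed, clipping the outline — 1 connected region. Overall, the cross-section is a single solid region. Island count = 1.

1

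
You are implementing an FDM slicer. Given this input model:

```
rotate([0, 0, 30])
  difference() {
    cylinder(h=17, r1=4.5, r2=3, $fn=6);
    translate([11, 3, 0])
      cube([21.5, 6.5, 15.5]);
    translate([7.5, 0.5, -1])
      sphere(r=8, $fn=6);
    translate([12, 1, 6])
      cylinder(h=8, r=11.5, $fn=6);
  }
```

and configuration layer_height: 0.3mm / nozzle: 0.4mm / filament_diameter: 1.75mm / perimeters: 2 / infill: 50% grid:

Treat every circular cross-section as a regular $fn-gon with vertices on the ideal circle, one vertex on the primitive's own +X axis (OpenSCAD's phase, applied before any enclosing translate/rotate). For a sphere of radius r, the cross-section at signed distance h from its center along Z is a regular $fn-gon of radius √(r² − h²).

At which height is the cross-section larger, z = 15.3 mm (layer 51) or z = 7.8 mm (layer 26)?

layer 26 (z = 7.8 mm)

Layer 51 (z = 15.3): the cone contributes a regular 6-gon of circumradius 3.150 (interpolated between r1=4.5 and r2=3 at t=0.900) (area = (6/2)·3.150²·sin(360°/6) = 25.78 mm²); the cube at (11, 3) is present — its section is the full 21.5×6.5 rectangle (area 139.75 mm²); the sphere at (7.5, 0.5) does not reach this height (|z−center|=16.300 > r=8); the cylinder at (12, 1) does not reach this height (z outside [6, 14]); After the difference (first − rest): starting from the cone (25.78 mm²), the 21.5×6.5 cube at (11, 3) misses the remaining region (no effect) — area = 25.78 mm²; (rotated 30° about Z; rotation is an isometry so areas/perimeters/island counts are preserved). So its area = 25.78 mm². Layer 26 (z = 7.8): the cone (r1=4.5→r2=3) has section circumradius 3.812 here — a regular 6-gon (area = (6/2)·3.812²·sin(360°/6) = 37.75 mm²); the cube at (11, 3) (footprint 21.5×6.5) is included at this height (area 139.75 mm²); the sphere at (7.5, 0.5) does not reach this height (|z−center|=8.800 > r=8); the r=11.5 cylinder at (12, 1) gives a regular 6-gon of circumradius 11.5 (constant along its height) (area = (6/2)·11.500²·sin(360°/6) = 343.60 mm²); Taking the first minus the rest: starting from the cone (37.75 mm²), the 21.5×6.5 cube at (11, 3) misses the remaining region (no effect); the r=11.5 cylinder at (12, 1) partially overlaps it — only the 9.21 mm² overlap (of its 343.60 mm²) is removed, clipping the outline — area = 28.54 mm²; (rotated 30° about Z; rotation is an isometry so areas/perimeters/island counts are preserved). So its area = 28.54 mm². Layer 26 is larger (28.54 vs 25.78 mm²).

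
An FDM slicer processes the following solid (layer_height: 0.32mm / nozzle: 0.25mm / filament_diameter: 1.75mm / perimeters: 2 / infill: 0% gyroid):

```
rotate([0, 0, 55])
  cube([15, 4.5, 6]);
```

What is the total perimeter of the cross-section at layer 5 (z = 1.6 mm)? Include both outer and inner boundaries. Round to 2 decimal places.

At z = 1.6 mm: the cube (footprint 15×4.5) is included at this height (perimeter 39.00 mm); (whole slice rotated 55° about Z — lengths, areas and connectivity unchanged). Overall, the cross-section is a single solid region. Total boundary length (outer) = 39.00 mm.

39.00 mm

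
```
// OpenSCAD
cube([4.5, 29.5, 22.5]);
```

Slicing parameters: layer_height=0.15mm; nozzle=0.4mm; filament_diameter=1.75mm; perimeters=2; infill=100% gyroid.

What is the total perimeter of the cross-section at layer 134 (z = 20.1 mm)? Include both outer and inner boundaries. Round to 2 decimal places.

At z = 20.1 mm: the cube (footprint 4.5×29.5) is included at this height (perimeter 68.00 mm). Overall, the cross-section is a single solid region. Total boundary length (outer) = 68.00 mm.

68.00 mm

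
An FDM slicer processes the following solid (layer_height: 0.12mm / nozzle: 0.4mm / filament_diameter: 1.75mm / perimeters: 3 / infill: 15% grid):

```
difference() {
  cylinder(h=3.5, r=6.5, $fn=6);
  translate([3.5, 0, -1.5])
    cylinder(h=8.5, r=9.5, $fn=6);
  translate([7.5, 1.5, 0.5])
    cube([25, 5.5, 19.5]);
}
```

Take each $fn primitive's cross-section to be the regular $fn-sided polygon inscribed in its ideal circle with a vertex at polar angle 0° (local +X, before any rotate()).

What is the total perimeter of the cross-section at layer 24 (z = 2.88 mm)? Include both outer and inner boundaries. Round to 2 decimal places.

At z = 2.88 mm: the r=6.5 cylinder gives a regular 6-gon of circumradius 6.5 (constant along its height) (perimeter = 2·6·6.500·sin(180°/6) = 39.00 mm); the r=9.5 cylinder at (3.5, 0) contributes a regular 6-gon of circumradius 9.5 (perimeter = 2·6·9.500·sin(180°/6) = 57.00 mm); the 25×5.5 cube at (7.5, 1.5) contributes its full rectangle (perimeter 61.00 mm); Subtracting the remaining from the first: starting from the r=6.5 cylinder, the r=9.5 cylinder at (3.5, 0) partially overlaps it — only the 104.14 mm² overlap (of its 234.48 mm²) is removed, clipping the outline; the 25×5.5 cube at (7.5, 1.5) misses the remaining region (no effect) — boundary = 27.00 mm. Overall, the cross-section is a single solid region. Total boundary length (outer) = 27.00 mm.

27.00 mm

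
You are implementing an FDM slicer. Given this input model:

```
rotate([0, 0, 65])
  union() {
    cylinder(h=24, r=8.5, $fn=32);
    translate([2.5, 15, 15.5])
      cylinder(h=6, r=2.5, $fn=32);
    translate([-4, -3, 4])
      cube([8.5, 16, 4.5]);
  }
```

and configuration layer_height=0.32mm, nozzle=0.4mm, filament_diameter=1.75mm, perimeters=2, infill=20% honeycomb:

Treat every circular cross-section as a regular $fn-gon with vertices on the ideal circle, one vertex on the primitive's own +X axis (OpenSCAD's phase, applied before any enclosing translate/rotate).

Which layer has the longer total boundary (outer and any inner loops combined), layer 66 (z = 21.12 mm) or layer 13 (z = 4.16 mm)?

Layer 66 (z = 21.12): the cylinder: section is a regular 32-gon, circumradius r=8.5 (perimeter = 2·32·8.500·sin(180°/32) = 53.32 mm); the cylinder at (2.5, 15): section is a regular 32-gon, circumradius r=2.5 (perimeter = 2·32·2.500·sin(180°/32) = 15.68 mm); the cube at (-4, -3) is absent (z outside [4, 8.5]); Merging all regions: the 2 present regions are separate (no shared area or edge), so areas and boundary lengths simply add and each stays a separate island — boundary = 69.00 mm; (whole slice rotated 65° about Z — lengths, areas and connectivity unchanged). So its perimeter = 69.00 mm. Layer 13 (z = 4.16): the r=8.5 cylinder gives a regular 32-gon of circumradius 8.5 (constant along its height) (perimeter = 2·32·8.500·sin(180°/32) = 53.32 mm); the cylinder at (2.5, 15) is not intersected at this z (z outside [15.5, 21.5]); the 8.5×16 cube at (-4, -3) contributes its full rectangle (perimeter 49.00 mm); Merging all regions: the regions partially overlap (shared area 94.33 mm²), so the edge portions inside another operand are dropped and the merged outline is re-measured after clipping — boundary = 64.25 mm; (rotated 65° about Z; rotation is an isometry so areas/perimeters/island counts are preserved). So its perimeter = 64.25 mm. Layer 66 is larger (69.00 vs 64.25 mm).

layer 66 (z = 21.12 mm)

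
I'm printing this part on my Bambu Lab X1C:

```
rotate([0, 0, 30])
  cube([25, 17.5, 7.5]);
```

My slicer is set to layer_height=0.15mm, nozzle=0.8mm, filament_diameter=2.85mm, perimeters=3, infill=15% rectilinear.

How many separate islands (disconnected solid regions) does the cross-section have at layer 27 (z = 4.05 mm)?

At z = 4.05 mm: the cube (footprint 25×17.5) is included at this height; (rotated 30° about Z; rotation is an isometry so areas/perimeters/island counts are preserved). Overall, the cross-section is a single solid region. Island count = 1.

1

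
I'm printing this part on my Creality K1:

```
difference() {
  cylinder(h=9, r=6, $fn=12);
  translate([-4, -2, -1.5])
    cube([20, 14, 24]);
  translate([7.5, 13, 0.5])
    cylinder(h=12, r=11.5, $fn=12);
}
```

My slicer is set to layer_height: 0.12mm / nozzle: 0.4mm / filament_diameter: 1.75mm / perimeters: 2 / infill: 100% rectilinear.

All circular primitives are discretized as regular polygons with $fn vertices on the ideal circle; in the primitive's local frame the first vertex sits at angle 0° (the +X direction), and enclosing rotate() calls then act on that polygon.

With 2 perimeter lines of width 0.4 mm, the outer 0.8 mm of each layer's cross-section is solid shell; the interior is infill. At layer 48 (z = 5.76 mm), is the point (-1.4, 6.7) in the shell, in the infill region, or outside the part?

At z = 5.76 mm: the cylinder: section is a regular 12-gon, circumradius r=6; the cube at (-4, -2) (footprint 20×14) is included at this height; the r=11.5 cylinder at (7.5, 13) gives a regular 12-gon of circumradius 11.5 (constant along its height); Taking the first minus the rest: starting from the r=6 cylinder, the 20×14 cube at (-4, -2) partially overlaps it — only the 67.95 mm² overlap (of its 280.00 mm²) is removed, clipping the outline; the r=11.5 cylinder at (7.5, 13) misses the remaining region (no effect) — 1 connected region. Overall, the cross-section is a single solid region. The nearest boundary edge runs (-5.20, 3.00)→(-4.00, 4.20); distance from the point to it = 3.61 mm. The point is not inside any of the regions above, so it lies outside the cross-section (3.61 mm from the nearest boundary).

outside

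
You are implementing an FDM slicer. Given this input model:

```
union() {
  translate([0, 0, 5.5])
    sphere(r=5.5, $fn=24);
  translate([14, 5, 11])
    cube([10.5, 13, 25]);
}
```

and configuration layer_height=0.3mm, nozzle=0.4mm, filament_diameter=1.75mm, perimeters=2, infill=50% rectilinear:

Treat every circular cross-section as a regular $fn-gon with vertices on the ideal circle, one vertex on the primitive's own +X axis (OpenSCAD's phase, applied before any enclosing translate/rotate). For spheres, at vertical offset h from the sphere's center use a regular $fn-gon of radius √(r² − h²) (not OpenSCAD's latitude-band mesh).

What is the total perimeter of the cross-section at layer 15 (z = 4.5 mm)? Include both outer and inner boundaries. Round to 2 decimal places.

33.88 mm

At z = 4.5 mm: the sphere: section is a regular 24-gon, circumradius = √(r²−h²) = √(5.5²−1²) = 5.408 (perimeter = 2·24·5.408·sin(180°/24) = 33.88 mm); the cube at (14, 5) is not intersected at this z (z outside [11, 36]); Taking the union: only the r=5.5 sphere is present, so the union is just that shape — boundary = 33.88 mm. Overall, the cross-section is a single solid region. Total boundary length (outer) = 33.88 mm.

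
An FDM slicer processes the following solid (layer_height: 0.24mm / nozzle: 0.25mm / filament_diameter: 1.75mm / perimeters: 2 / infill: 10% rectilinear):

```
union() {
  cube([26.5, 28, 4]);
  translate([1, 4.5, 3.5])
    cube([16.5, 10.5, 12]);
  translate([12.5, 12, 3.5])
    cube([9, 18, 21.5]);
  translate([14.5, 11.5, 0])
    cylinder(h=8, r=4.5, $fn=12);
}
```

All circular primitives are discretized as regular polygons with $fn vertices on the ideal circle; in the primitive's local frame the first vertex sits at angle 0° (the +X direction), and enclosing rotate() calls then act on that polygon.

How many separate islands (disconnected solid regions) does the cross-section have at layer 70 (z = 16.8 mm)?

At z = 16.8 mm: the cube is absent (z outside [0, 4]); the cube at (1, 4.5) does not reach this height (z outside [3.5, 15.5]); the 9×18 cube at (12.5, 12) contributes its full rectangle; the cylinder at (14.5, 11.5) does not reach this height (z outside [0, 8]); Taking the union: only the 9×18 cube at (12.5, 12) is present, so the union is just that shape — 1 connected region. Overall, the cross-section is a single solid region. Island count = 1.

1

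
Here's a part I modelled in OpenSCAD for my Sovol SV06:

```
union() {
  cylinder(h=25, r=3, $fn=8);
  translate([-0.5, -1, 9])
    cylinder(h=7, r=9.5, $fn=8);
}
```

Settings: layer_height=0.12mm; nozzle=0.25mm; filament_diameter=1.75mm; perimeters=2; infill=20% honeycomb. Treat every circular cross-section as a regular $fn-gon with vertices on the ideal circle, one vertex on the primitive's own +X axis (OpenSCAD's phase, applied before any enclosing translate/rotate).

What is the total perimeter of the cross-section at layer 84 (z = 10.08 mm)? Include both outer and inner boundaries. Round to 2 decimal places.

At z = 10.08 mm: the cylinder: section is a regular 8-gon, circumradius r=3 (perimeter = 2·8·3.000·sin(180°/8) = 18.37 mm); the r=9.5 cylinder at (-0.5, -1) contributes a regular 8-gon of circumradius 9.5 (perimeter = 2·8·9.500·sin(180°/8) = 58.17 mm); Combining (union): the r=3 cylinder lies entirely inside the r=9.5 cylinder at (-0.5, -1), so the union is just the r=9.5 cylinder at (-0.5, -1) — boundary = 58.17 mm. Overall, the cross-section is a single solid region. Total boundary length (outer) = 58.17 mm.

58.17 mm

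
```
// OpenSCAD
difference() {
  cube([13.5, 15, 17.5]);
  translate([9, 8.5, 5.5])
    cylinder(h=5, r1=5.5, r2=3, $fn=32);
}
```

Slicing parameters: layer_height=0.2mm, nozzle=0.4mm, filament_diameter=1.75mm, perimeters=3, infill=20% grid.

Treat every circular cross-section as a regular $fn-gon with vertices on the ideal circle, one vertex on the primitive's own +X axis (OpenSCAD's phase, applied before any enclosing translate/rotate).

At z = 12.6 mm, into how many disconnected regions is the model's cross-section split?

At z = 12.6 mm: the 13.5×15 cube contributes its full rectangle; the cone at (9, 8.5) is not intersected at this z (z outside [5.5, 10.5]); Subtracting the remaining from the first: none of the subtracted shapes is present at this height, so the 13.5×15 cube is unchanged — 1 connected region. The result has 1 disconnected region.

1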